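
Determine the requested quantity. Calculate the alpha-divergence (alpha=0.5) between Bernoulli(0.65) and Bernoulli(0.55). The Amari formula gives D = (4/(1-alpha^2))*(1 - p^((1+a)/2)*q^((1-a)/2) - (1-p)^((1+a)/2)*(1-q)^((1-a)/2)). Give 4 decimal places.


Amari alpha-divergence:
D = (4/(1-alpha^2))*(1 - p^((1+a)/2)*q^((1-a)/2) - (1-p)^((1+a)/2)*(1-q)^((1-a)/2)).
alpha = 0.5, p = 0.65, q = 0.55.
e1 = (1+alpha)/2 = 0.75, e2 = (1-alpha)/2 = 0.25.
t1 = p^e1 * q^e2 = 0.65^0.75 * 0.55^0.25 = 0.623413.
t2 = (1-p)^e1 * (1-q)^e2 = 0.35^0.75 * 0.45^0.25 = 0.372696.
4/(1-alpha^2) = 5.333333.
D = 5.333333*(1 - 0.623413 - 0.372696) = 0.0208

0.0208


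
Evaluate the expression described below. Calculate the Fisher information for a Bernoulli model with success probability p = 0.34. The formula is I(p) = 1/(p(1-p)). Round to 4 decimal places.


For Bernoulli(p), Fisher information is I(p) = 1/(p*(1-p)).
p = 0.34, 1-p = 0.66.
p*(1-p) = 0.2244.
I(p) = 1/0.2244 = 4.4563

4.4563


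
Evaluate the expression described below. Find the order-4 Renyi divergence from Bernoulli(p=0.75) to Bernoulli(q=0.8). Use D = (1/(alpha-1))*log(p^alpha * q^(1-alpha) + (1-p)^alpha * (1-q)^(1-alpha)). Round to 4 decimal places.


Renyi divergence of order alpha between Bernoulli distributions:
D = (1/(alpha-1))*log(p^alpha * q^(1-alpha) + (1-p)^alpha * (1-q)^(1-alpha)).
alpha = 4, p = 0.75, q = 0.8.
p^alpha * q^(1-alpha) = 0.75^4 * 0.8^-3 = 0.617981.
(1-p)^alpha * (1-q)^(1-alpha) = 0.25^4 * 0.2^-3 = 0.488281.
sum = 0.617981 + 0.488281 = 1.106262.
D = (1/3)*log(1.106262) = 0.0337

0.0337


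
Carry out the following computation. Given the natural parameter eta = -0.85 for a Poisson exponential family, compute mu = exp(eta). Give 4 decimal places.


Expectation parameter for Poisson exponential family:
mu = exp(eta).
eta = -0.85.
mu = exp(-0.85) = 0.4274

0.4274


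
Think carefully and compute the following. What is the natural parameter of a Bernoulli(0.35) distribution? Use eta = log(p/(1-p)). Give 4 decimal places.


Natural parameter for Bernoulli: eta = log(p/(1-p)).
p = 0.35, 1-p = 0.65.
p/(1-p) = 0.538462.
eta = log(0.538462) = -0.6190

-0.6190


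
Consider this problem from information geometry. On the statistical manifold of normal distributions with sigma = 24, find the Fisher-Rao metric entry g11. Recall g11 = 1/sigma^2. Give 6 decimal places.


For the 2-parameter normal family, the Fisher metric has:
  g11 = 1/sigma^2, g22 = 2/sigma^2.
sigma = 24, sigma^2 = 576.
g11 = 0.001736

0.001736


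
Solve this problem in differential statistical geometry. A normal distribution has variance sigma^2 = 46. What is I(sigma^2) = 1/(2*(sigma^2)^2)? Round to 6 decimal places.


Fisher information for variance: I(sigma^2) = 1/(2*sigma^4).
sigma^2 = 46, so sigma^4 = 2116.
I = 1/(2*2116) = 1/4232 = 0.000236

0.000236


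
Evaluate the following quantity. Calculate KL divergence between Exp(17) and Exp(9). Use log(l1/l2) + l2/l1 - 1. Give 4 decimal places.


KL divergence for exponential family:
KL = log(l1/l2) + l2/l1 - 1.
log(17/9) = 0.635989.
9/17 = 0.529412.
KL = 0.635989 + 0.529412 - 1 = 0.1654

0.1654


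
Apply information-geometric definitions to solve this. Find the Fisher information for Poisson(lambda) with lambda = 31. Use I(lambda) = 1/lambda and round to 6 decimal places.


Fisher information for Poisson: I(lambda) = 1/lambda.
lambda = 31.
I(lambda) = 1/31 = 0.032258

0.032258


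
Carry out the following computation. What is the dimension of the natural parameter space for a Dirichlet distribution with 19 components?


Exponential family dimension calculation:
Dirichlet with 19 components has 19 natural parameters.

19


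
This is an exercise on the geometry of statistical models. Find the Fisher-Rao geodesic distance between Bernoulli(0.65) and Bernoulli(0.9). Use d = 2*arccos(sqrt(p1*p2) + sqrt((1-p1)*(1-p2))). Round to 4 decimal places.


Geodesic distance on Bernoulli manifold:
d(p1,p2) = 2*arccos(sqrt(p1*p2) + sqrt((1-p1)*(1-p2))).
sqrt(p1*p2) = sqrt(0.65*0.9) = 0.764853.
sqrt((1-p1)*(1-p2)) = sqrt(0.35*0.1) = 0.187083.
arg = 0.764853 + 0.187083 = 0.951936.
d = 2*arccos(0.951936) = 0.6226

0.6226


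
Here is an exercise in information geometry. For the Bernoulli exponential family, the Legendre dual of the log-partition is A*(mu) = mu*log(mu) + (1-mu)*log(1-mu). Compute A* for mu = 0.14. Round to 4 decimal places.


Legendre transform for Bernoulli:
A*(mu) = mu*log(mu) + (1-mu)*log(1-mu).
mu = 0.14, 1-mu = 0.86.
mu*log(mu) = 0.14*log(0.14) = -0.275256.
(1-mu)*log(1-mu) = 0.86*log(0.86) = -0.129708.
A* = -0.275256 + -0.129708 = -0.4050

-0.4050


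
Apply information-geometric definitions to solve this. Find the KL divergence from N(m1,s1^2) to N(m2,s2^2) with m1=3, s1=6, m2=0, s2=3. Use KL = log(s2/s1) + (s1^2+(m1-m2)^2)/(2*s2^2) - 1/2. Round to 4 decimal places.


KL divergence between normal distributions:
KL = log(s2/s1) + (s1^2 + (m1-m2)^2)/(2*s2^2) - 1/2.
log(3/6) = -0.693147.
(6^2 + (3-0)^2)/(2*3^2) = (36 + 9)/18 = 2.5.
KL = -0.693147 + 2.5 - 0.5 = 1.3069

1.3069


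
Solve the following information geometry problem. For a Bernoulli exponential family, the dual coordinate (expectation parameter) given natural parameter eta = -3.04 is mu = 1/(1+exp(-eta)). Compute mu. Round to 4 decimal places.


Dual coordinate (expectation parameter) for Bernoulli:
mu = 1/(1+exp(-eta)).
eta = -3.04.
exp(-eta) = exp(3.04) = 20.905243.
mu = 1/(1+20.905243) = 0.0457

0.0457


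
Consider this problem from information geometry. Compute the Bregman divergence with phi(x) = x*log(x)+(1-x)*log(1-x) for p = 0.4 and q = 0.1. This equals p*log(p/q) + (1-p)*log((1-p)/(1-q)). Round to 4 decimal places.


Bregman divergence with negative entropy generator:
D = p*log(p/q) + (1-p)*log((1-p)/(1-q)).
p = 0.4, q = 0.1.
p*log(p/q) = 0.4*log(0.4/0.1) = 0.554518.
(1-p)*log((1-p)/(1-q)) = 0.6*log(0.6/0.9) = -0.243279.
D = 0.554518 + -0.243279 = 0.3112

0.3112


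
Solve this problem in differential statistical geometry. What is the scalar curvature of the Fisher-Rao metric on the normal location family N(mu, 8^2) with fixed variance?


This family has a single free parameter, so its statistical manifold
is 1-dimensional. The Riemann curvature tensor of any 1-dimensional
Riemannian manifold vanishes identically, so R = 0.

0


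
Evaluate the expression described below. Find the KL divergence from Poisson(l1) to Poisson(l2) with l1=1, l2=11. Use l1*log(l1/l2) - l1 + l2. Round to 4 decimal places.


KL divergence for Poisson:
KL = l1*log(l1/l2) - l1 + l2.
l1 = 1, l2 = 11.
log(1/11) = -2.397895.
l1*log(l1/l2) = 1 * -2.397895 = -2.397895.
KL = -2.397895 - 1 + 11 = 7.6021

7.6021


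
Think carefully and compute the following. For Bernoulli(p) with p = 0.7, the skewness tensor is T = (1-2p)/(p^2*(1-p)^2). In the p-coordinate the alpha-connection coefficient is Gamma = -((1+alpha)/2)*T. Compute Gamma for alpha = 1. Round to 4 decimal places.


Skewness (Amari-Chentsov) tensor: T = (1-2p)/(p^2*(1-p)^2).
p = 0.7, 1-2p = -0.4, p^2 = 0.49, (1-p)^2 = 0.09.
T = -0.4/(0.49 * 0.09) = -9.070295.
In the p-coordinate, Gamma^(alpha) = Gamma^(0) - (alpha/2)*T with Gamma^(0) = (1/2)*g'(p) = -T/2,
so Gamma^(alpha) = -((1+alpha)/2)*T.
alpha = 1, -(1+alpha)/2 = -1.0.
Gamma = -1.0 * -9.070295 = 9.0703

9.0703


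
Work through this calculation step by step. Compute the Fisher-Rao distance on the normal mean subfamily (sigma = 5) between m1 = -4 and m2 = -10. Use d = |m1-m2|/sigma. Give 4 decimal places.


On the fixed-variance normal subfamily, geodesic distance = |m1-m2|/sigma.
|-4 - -10| = 6.
sigma = 5.
d = 6/5 = 1.2000

1.2000


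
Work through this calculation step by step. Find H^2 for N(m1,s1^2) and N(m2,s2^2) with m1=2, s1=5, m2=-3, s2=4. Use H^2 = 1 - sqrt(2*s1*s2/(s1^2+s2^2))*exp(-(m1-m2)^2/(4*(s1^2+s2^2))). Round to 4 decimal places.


Squared Hellinger distance for Gaussians:
H^2 = 1 - sqrt(2*s1*s2/(s1^2+s2^2)) * exp(-(m1-m2)^2/(4*(s1^2+s2^2))).
s1^2 = 25, s2^2 = 16, s1^2+s2^2 = 41.
sqrt(2*5*4/(41)) = 0.98773.
(m1-m2)^2 = (5)^2 = 25.
exp(-25/(4*41)) = exp(-0.152439) = 0.858611.
H^2 = 1 - 0.98773*0.858611 = 0.1519

0.1519


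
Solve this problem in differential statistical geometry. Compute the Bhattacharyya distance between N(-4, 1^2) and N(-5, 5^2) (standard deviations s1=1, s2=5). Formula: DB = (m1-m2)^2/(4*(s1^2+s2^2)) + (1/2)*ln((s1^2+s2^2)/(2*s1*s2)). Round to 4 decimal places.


Bhattacharyya distance between two Gaussians:
DB = (m1-m2)^2/(4*(s1^2+s2^2)) + (1/2)*ln((s1^2+s2^2)/(2*s1*s2)).
(m1-m2)^2 = (1)^2 = 1.
s1^2+s2^2 = 1 + 25 = 26.
term1 = 1/104 = 0.009615.
term2 = 0.5*ln(26/10.0) = 0.477756.
DB = 0.009615 + 0.477756 = 0.4874

0.4874


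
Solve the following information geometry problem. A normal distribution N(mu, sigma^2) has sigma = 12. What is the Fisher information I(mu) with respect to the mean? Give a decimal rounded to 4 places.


The Fisher information for the mean of a normal distribution is I(mu) = 1/sigma^2.
sigma = 12, so sigma^2 = 144.
I(mu) = 1/144 = 0.0069

0.0069


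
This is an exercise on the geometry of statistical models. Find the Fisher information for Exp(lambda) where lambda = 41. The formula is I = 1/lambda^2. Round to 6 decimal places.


Fisher information for exponential: I(lambda) = 1/lambda^2.
lambda = 41, lambda^2 = 1681.
I = 1/1681 = 0.000595

0.000595


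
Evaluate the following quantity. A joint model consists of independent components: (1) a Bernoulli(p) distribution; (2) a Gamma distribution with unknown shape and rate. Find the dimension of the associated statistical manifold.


The dimension of a statistical manifold equals the number of free
(independent) real parameters of the model. For a product of independent
blocks the parameter counts add.
- Bernoulli (p): 1.
- Gamma (shape, rate): 2.
Total = 1 + 2 = 3.
Dimension = 3

3


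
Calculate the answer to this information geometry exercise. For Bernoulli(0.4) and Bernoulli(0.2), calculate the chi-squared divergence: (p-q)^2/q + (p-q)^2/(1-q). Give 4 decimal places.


Chi-squared divergence between Bernoulli distributions:
chi^2 = (p-q)^2/q + (p-q)^2/(1-q).
p = 0.4, q = 0.2, p-q = 0.2.
(p-q)^2 = 0.04.
term1 = 0.04/0.2 = 0.2.
term2 = 0.04/0.8 = 0.05.
chi^2 = 0.2 + 0.05 = 0.2500

0.2500


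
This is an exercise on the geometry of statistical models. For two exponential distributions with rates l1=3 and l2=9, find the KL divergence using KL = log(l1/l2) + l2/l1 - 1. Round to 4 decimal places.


KL divergence for exponential family:
KL = log(l1/l2) + l2/l1 - 1.
log(3/9) = -1.098612.
9/3 = 3.0.
KL = -1.098612 + 3.0 - 1 = 0.9014

0.9014


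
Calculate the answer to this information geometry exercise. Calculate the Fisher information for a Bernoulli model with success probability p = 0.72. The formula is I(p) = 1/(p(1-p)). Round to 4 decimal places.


For Bernoulli(p), Fisher information is I(p) = 1/(p*(1-p)).
p = 0.72, 1-p = 0.28.
p*(1-p) = 0.2016.
I(p) = 1/0.2016 = 4.9603

4.9603


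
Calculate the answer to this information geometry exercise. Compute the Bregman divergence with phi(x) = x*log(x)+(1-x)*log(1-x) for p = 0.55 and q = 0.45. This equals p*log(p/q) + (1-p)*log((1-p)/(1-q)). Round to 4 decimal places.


Bregman divergence with negative entropy generator:
D = p*log(p/q) + (1-p)*log((1-p)/(1-q)).
p = 0.55, q = 0.45.
p*log(p/q) = 0.55*log(0.55/0.45) = 0.110369.
(1-p)*log((1-p)/(1-q)) = 0.45*log(0.45/0.55) = -0.090302.
D = 0.110369 + -0.090302 = 0.0201

0.0201


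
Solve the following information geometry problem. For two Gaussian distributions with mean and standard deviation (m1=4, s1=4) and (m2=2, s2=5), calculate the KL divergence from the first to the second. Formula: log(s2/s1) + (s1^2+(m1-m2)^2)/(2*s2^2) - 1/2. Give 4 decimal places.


KL divergence between normal distributions:
KL = log(s2/s1) + (s1^2 + (m1-m2)^2)/(2*s2^2) - 1/2.
log(5/4) = 0.223144.
(4^2 + (4-2)^2)/(2*5^2) = (16 + 4)/50 = 0.4.
KL = 0.223144 + 0.4 - 0.5 = 0.1231

0.1231


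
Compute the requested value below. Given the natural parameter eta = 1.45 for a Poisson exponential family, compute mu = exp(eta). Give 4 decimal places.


Expectation parameter for Poisson exponential family:
mu = exp(eta).
eta = 1.45.
mu = exp(1.45) = 4.2631

4.2631


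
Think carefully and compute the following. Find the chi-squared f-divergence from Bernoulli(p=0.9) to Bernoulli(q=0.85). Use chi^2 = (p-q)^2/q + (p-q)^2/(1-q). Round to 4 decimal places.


Chi-squared divergence between Bernoulli distributions:
chi^2 = (p-q)^2/q + (p-q)^2/(1-q).
p = 0.9, q = 0.85, p-q = 0.05.
(p-q)^2 = 0.0025.
term1 = 0.0025/0.85 = 0.002941.
term2 = 0.0025/0.15 = 0.016667.
chi^2 = 0.002941 + 0.016667 = 0.0196

0.0196


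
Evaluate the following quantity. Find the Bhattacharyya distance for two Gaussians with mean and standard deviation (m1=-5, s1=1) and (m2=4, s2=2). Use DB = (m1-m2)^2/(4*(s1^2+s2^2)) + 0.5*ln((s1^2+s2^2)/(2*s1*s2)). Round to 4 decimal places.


Bhattacharyya distance between two Gaussians:
DB = (m1-m2)^2/(4*(s1^2+s2^2)) + (1/2)*ln((s1^2+s2^2)/(2*s1*s2)).
(m1-m2)^2 = (-9)^2 = 81.
s1^2+s2^2 = 1 + 4 = 5.
term1 = 81/20 = 4.05.
term2 = 0.5*ln(5/4.0) = 0.111572.
DB = 4.05 + 0.111572 = 4.1616

4.1616


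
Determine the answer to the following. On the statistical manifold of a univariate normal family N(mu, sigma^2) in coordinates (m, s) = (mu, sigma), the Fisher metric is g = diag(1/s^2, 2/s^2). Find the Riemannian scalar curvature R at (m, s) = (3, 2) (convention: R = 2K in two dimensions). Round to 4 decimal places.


The metric has the form g = (A dm^2 + B ds^2)/s^2 with A = 1, B = 2.
Substitute u = sqrt(A/B)*m: g = B*(du^2 + ds^2)/s^2, i.e. B times the
Poincare upper half-plane metric, which has constant Gaussian curvature -1.
Scaling a 2D metric by a constant c divides the Gaussian curvature by c,
so K = -1/B = -1/(2) = -0.5000 everywhere (the point (m, s) = (3, 2) is irrelevant:
the curvature is constant).
Scalar curvature in dimension 2: R = 2K = -2/(2) = -1.0000.

-1.0000


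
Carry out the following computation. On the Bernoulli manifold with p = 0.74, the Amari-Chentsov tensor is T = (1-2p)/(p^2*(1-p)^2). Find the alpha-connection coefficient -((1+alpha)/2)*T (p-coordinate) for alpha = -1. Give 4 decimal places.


Skewness (Amari-Chentsov) tensor: T = (1-2p)/(p^2*(1-p)^2).
p = 0.74, 1-2p = -0.48, p^2 = 0.5476, (1-p)^2 = 0.0676.
T = -0.48/(0.5476 * 0.0676) = -12.966749.
In the p-coordinate, Gamma^(alpha) = Gamma^(0) - (alpha/2)*T with Gamma^(0) = (1/2)*g'(p) = -T/2,
so Gamma^(alpha) = -((1+alpha)/2)*T.
alpha = -1, -(1+alpha)/2 = 0.0.
Gamma = 0.0 * -12.966749 = 0.0000

0.0000


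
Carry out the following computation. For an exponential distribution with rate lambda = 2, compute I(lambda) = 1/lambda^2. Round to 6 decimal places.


Fisher information for exponential: I(lambda) = 1/lambda^2.
lambda = 2, lambda^2 = 4.
I = 1/4 = 0.250000

0.250000


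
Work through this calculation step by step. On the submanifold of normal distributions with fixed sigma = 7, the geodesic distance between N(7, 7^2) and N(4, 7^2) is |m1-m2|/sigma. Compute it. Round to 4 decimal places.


On the fixed-variance normal subfamily, geodesic distance = |m1-m2|/sigma.
|7 - 4| = 3.
sigma = 7.
d = 3/7 = 0.4286

0.4286


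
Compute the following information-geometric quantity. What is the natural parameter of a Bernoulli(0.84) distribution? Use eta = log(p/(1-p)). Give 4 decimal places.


Natural parameter for Bernoulli: eta = log(p/(1-p)).
p = 0.84, 1-p = 0.16.
p/(1-p) = 5.25.
eta = log(5.25) = 1.6582

1.6582


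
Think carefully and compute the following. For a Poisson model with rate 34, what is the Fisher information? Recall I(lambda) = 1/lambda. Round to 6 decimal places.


Fisher information for Poisson: I(lambda) = 1/lambda.
lambda = 34.
I(lambda) = 1/34 = 0.029412

0.029412


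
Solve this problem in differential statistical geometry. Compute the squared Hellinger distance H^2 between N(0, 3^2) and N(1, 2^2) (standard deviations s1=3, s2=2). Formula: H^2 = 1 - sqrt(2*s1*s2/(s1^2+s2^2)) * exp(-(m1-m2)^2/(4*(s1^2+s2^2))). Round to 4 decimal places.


Squared Hellinger distance for Gaussians:
H^2 = 1 - sqrt(2*s1*s2/(s1^2+s2^2)) * exp(-(m1-m2)^2/(4*(s1^2+s2^2))).
s1^2 = 9, s2^2 = 4, s1^2+s2^2 = 13.
sqrt(2*3*2/(13)) = 0.960769.
(m1-m2)^2 = (-1)^2 = 1.
exp(-1/(4*13)) = exp(-0.019231) = 0.980953.
H^2 = 1 - 0.960769*0.980953 = 0.0575

0.0575


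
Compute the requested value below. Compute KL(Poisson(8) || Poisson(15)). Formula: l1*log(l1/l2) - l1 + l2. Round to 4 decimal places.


KL divergence for Poisson:
KL = l1*log(l1/l2) - l1 + l2.
l1 = 8, l2 = 15.
log(8/15) = -0.628609.
l1*log(l1/l2) = 8 * -0.628609 = -5.028869.
KL = -5.028869 - 8 + 15 = 1.9711

1.9711


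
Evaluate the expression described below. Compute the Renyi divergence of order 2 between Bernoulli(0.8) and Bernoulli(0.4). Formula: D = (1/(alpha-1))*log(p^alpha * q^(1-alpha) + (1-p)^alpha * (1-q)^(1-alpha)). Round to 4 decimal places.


Renyi divergence of order alpha between Bernoulli distributions:
D = (1/(alpha-1))*log(p^alpha * q^(1-alpha) + (1-p)^alpha * (1-q)^(1-alpha)).
alpha = 2, p = 0.8, q = 0.4.
p^alpha * q^(1-alpha) = 0.8^2 * 0.4^-1 = 1.6.
(1-p)^alpha * (1-q)^(1-alpha) = 0.2^2 * 0.6^-1 = 0.066667.
sum = 1.6 + 0.066667 = 1.666667.
D = (1/1)*log(1.666667) = 0.5108

0.5108


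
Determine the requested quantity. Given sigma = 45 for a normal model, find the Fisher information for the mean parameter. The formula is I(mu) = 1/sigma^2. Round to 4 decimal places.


The Fisher information for the mean of a normal distribution is I(mu) = 1/sigma^2.
sigma = 45, so sigma^2 = 2025.
I(mu) = 1/2025 = 0.0005

0.0005


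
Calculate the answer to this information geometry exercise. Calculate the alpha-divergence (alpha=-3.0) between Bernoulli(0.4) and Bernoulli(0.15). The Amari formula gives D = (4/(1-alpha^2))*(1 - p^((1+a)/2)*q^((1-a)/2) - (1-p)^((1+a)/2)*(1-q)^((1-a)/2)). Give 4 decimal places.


Amari alpha-divergence:
D = (4/(1-alpha^2))*(1 - p^((1+a)/2)*q^((1-a)/2) - (1-p)^((1+a)/2)*(1-q)^((1-a)/2)).
alpha = -3.0, p = 0.4, q = 0.15.
e1 = (1+alpha)/2 = -1.0, e2 = (1-alpha)/2 = 2.0.
t1 = p^e1 * q^e2 = 0.4^-1.0 * 0.15^2.0 = 0.05625.
t2 = (1-p)^e1 * (1-q)^e2 = 0.6^-1.0 * 0.85^2.0 = 1.204167.
4/(1-alpha^2) = -0.5.
D = -0.5*(1 - 0.05625 - 1.204167) = 0.1302

0.1302


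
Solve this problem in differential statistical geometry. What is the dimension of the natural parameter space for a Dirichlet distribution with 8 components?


Exponential family dimension calculation:
Dirichlet with 8 components has 8 natural parameters.

8


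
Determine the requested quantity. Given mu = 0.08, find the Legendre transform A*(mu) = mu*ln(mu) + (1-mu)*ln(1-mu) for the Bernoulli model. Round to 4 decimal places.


Legendre transform for Bernoulli:
A*(mu) = mu*log(mu) + (1-mu)*log(1-mu).
mu = 0.08, 1-mu = 0.92.
mu*log(mu) = 0.08*log(0.08) = -0.202058.
(1-mu)*log(1-mu) = 0.92*log(0.92) = -0.076711.
A* = -0.202058 + -0.076711 = -0.2788

-0.2788


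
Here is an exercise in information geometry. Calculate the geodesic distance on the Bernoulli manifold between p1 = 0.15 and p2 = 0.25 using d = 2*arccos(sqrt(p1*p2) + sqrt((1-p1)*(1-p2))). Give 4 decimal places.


Geodesic distance on Bernoulli manifold:
d(p1,p2) = 2*arccos(sqrt(p1*p2) + sqrt((1-p1)*(1-p2))).
sqrt(p1*p2) = sqrt(0.15*0.25) = 0.193649.
sqrt((1-p1)*(1-p2)) = sqrt(0.85*0.75) = 0.798436.
arg = 0.193649 + 0.798436 = 0.992085.
d = 2*arccos(0.992085) = 0.2518

0.2518


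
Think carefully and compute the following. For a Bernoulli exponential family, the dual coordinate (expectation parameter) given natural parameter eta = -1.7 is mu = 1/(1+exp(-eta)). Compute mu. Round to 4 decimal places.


Dual coordinate (expectation parameter) for Bernoulli:
mu = 1/(1+exp(-eta)).
eta = -1.7.
exp(-eta) = exp(1.7) = 5.473947.
mu = 1/(1+5.473947) = 0.1545

0.1545


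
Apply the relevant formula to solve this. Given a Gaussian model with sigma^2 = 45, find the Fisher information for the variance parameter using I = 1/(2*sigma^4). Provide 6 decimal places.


Fisher information for variance: I(sigma^2) = 1/(2*sigma^4).
sigma^2 = 45, so sigma^4 = 2025.
I = 1/(2*2025) = 1/4050 = 0.000247

0.000247


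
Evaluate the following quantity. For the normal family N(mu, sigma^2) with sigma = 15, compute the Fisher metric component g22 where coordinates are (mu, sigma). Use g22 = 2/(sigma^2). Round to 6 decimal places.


For the 2-parameter normal family, the Fisher metric has:
  g11 = 1/sigma^2, g22 = 2/sigma^2.
sigma = 15, sigma^2 = 225.
g22 = 0.008889

0.008889


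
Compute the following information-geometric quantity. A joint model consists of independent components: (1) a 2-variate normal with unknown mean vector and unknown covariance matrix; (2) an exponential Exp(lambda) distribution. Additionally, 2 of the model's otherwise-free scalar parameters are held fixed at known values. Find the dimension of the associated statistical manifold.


The dimension of a statistical manifold equals the number of free
(independent) real parameters of the model. For a product of independent
blocks the parameter counts add.
- 2-variate normal: 2 (mean) + 2*3/2 = 3 (symmetric covariance) = 5.
- exponential (lambda): 1.
Total = 5 + 1 = 6.
2 parameter(s) fixed at known values: 6 - 2 = 4.
Dimension = 4

4


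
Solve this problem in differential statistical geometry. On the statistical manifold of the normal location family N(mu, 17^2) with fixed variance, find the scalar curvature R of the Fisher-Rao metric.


This family has a single free parameter, so its statistical manifold
is 1-dimensional. The Riemann curvature tensor of any 1-dimensional
Riemannian manifold vanishes identically, so R = 0.

0


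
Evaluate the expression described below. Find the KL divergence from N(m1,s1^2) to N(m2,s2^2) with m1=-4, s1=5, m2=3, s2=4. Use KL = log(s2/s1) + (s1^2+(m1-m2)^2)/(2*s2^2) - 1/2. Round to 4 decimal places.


KL divergence between normal distributions:
KL = log(s2/s1) + (s1^2 + (m1-m2)^2)/(2*s2^2) - 1/2.
log(4/5) = -0.223144.
(5^2 + (-4-3)^2)/(2*4^2) = (25 + 49)/32 = 2.3125.
KL = -0.223144 + 2.3125 - 0.5 = 1.5894

1.5894


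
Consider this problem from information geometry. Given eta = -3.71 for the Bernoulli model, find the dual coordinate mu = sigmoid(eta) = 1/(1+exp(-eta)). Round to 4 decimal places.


Dual coordinate (expectation parameter) for Bernoulli:
mu = 1/(1+exp(-eta)).
eta = -3.71.
exp(-eta) = exp(3.71) = 40.853807.
mu = 1/(1+40.853807) = 0.0239

0.0239


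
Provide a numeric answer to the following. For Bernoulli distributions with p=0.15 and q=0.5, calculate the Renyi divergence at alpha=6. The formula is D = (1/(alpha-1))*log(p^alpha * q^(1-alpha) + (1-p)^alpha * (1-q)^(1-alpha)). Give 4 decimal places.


Renyi divergence of order alpha between Bernoulli distributions:
D = (1/(alpha-1))*log(p^alpha * q^(1-alpha) + (1-p)^alpha * (1-q)^(1-alpha)).
alpha = 6, p = 0.15, q = 0.5.
p^alpha * q^(1-alpha) = 0.15^6 * 0.5^-5 = 0.000364.
(1-p)^alpha * (1-q)^(1-alpha) = 0.85^6 * 0.5^-5 = 12.068784.
sum = 0.000364 + 12.068784 = 12.069149.
D = (1/5)*log(12.069149) = 0.4981

0.4981


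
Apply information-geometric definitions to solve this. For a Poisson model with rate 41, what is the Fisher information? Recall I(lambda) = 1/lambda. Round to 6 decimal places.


Fisher information for Poisson: I(lambda) = 1/lambda.
lambda = 41.
I(lambda) = 1/41 = 0.024390

0.024390


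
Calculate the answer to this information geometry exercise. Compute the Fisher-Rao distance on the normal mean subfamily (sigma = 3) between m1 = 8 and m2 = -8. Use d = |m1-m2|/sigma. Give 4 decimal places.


On the fixed-variance normal subfamily, geodesic distance = |m1-m2|/sigma.
|8 - -8| = 16.
sigma = 3.
d = 16/3 = 5.3333

5.3333


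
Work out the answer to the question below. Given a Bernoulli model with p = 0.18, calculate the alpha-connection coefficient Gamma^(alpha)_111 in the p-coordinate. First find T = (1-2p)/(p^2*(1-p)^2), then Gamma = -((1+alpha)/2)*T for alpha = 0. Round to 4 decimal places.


Skewness (Amari-Chentsov) tensor: T = (1-2p)/(p^2*(1-p)^2).
p = 0.18, 1-2p = 0.64, p^2 = 0.0324, (1-p)^2 = 0.6724.
T = 0.64/(0.0324 * 0.6724) = 29.376988.
In the p-coordinate, Gamma^(alpha) = Gamma^(0) - (alpha/2)*T with Gamma^(0) = (1/2)*g'(p) = -T/2,
so Gamma^(alpha) = -((1+alpha)/2)*T.
alpha = 0, -(1+alpha)/2 = -0.5.
Gamma = -0.5 * 29.376988 = -14.6885

-14.6885


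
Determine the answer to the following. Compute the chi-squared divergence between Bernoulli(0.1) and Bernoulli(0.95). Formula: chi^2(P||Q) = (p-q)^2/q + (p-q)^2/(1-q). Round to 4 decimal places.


Chi-squared divergence between Bernoulli distributions:
chi^2 = (p-q)^2/q + (p-q)^2/(1-q).
p = 0.1, q = 0.95, p-q = -0.85.
(p-q)^2 = 0.7225.
term1 = 0.7225/0.95 = 0.760526.
term2 = 0.7225/0.05 = 14.45.
chi^2 = 0.760526 + 14.45 = 15.2105

15.2105


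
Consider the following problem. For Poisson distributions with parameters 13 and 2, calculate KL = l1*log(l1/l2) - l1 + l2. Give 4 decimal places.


KL divergence for Poisson:
KL = l1*log(l1/l2) - l1 + l2.
l1 = 13, l2 = 2.
log(13/2) = 1.871802.
l1*log(l1/l2) = 13 * 1.871802 = 24.333428.
KL = 24.333428 - 13 + 2 = 13.3334

13.3334


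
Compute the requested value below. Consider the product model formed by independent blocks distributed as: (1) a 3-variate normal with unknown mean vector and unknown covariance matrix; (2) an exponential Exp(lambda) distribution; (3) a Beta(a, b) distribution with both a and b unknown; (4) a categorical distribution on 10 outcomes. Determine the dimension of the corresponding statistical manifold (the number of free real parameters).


The dimension of a statistical manifold equals the number of free
(independent) real parameters of the model. For a product of independent
blocks the parameter counts add.
- 3-variate normal: 3 (mean) + 3*4/2 = 6 (symmetric covariance) = 9.
- exponential (lambda): 1.
- Beta (a, b): 2.
- categorical on 10 outcomes (probabilities sum to 1): 10-1 = 9.
Total = 9 + 1 + 2 + 9 = 21.
Dimension = 21

21


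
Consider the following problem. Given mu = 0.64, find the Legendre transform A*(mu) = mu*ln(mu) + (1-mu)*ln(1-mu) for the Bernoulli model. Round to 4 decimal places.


Legendre transform for Bernoulli:
A*(mu) = mu*log(mu) + (1-mu)*log(1-mu).
mu = 0.64, 1-mu = 0.36.
mu*log(mu) = 0.64*log(0.64) = -0.285624.
(1-mu)*log(1-mu) = 0.36*log(0.36) = -0.367794.
A* = -0.285624 + -0.367794 = -0.6534

-0.6534


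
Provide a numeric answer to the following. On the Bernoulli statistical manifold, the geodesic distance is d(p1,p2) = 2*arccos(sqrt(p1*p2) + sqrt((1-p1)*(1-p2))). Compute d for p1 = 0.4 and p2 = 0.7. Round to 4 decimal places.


Geodesic distance on Bernoulli manifold:
d(p1,p2) = 2*arccos(sqrt(p1*p2) + sqrt((1-p1)*(1-p2))).
sqrt(p1*p2) = sqrt(0.4*0.7) = 0.52915.
sqrt((1-p1)*(1-p2)) = sqrt(0.6*0.3) = 0.424264.
arg = 0.52915 + 0.424264 = 0.953414.
d = 2*arccos(0.953414) = 0.6129

0.6129


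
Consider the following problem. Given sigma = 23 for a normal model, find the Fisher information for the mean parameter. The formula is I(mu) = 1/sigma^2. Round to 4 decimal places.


The Fisher information for the mean of a normal distribution is I(mu) = 1/sigma^2.
sigma = 23, so sigma^2 = 529.
I(mu) = 1/529 = 0.0019

0.0019


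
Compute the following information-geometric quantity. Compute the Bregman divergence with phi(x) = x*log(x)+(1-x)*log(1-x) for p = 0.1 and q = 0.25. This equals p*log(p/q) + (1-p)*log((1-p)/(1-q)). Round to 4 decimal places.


Bregman divergence with negative entropy generator:
D = p*log(p/q) + (1-p)*log((1-p)/(1-q)).
p = 0.1, q = 0.25.
p*log(p/q) = 0.1*log(0.1/0.25) = -0.091629.
(1-p)*log((1-p)/(1-q)) = 0.9*log(0.9/0.75) = 0.164089.
D = -0.091629 + 0.164089 = 0.0725

0.0725


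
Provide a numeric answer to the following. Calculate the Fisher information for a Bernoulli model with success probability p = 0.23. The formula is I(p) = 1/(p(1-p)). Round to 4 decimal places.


For Bernoulli(p), Fisher information is I(p) = 1/(p*(1-p)).
p = 0.23, 1-p = 0.77.
p*(1-p) = 0.1771.
I(p) = 1/0.1771 = 5.6465

5.6465


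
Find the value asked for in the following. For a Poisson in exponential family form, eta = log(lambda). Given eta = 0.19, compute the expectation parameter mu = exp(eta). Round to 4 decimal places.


Expectation parameter for Poisson exponential family:
mu = exp(eta).
eta = 0.19.
mu = exp(0.19) = 1.2092

1.2092


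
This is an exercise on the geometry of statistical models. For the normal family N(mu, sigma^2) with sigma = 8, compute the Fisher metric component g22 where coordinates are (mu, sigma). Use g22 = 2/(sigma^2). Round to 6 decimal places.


For the 2-parameter normal family, the Fisher metric has:
  g11 = 1/sigma^2, g22 = 2/sigma^2.
sigma = 8, sigma^2 = 64.
g22 = 0.031250

0.031250


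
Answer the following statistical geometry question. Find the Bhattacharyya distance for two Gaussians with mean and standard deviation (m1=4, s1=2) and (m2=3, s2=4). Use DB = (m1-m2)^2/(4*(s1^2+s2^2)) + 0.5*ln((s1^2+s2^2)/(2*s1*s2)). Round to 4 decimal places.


Bhattacharyya distance between two Gaussians:
DB = (m1-m2)^2/(4*(s1^2+s2^2)) + (1/2)*ln((s1^2+s2^2)/(2*s1*s2)).
(m1-m2)^2 = (1)^2 = 1.
s1^2+s2^2 = 4 + 16 = 20.
term1 = 1/80 = 0.0125.
term2 = 0.5*ln(20/16.0) = 0.111572.
DB = 0.0125 + 0.111572 = 0.1241

0.1241


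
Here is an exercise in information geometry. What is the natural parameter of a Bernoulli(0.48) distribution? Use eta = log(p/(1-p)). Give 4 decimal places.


Natural parameter for Bernoulli: eta = log(p/(1-p)).
p = 0.48, 1-p = 0.52.
p/(1-p) = 0.923077.
eta = log(0.923077) = -0.0800

-0.0800


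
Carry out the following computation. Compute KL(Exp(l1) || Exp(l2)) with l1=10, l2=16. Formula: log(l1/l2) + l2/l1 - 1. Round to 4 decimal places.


KL divergence for exponential family:
KL = log(l1/l2) + l2/l1 - 1.
log(10/16) = -0.470004.
16/10 = 1.6.
KL = -0.470004 + 1.6 - 1 = 0.1300

0.1300


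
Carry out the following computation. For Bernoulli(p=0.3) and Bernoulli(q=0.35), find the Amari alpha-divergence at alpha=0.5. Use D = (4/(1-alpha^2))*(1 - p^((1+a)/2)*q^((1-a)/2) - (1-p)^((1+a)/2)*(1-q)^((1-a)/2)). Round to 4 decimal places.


Amari alpha-divergence:
D = (4/(1-alpha^2))*(1 - p^((1+a)/2)*q^((1-a)/2) - (1-p)^((1+a)/2)*(1-q)^((1-a)/2)).
alpha = 0.5, p = 0.3, q = 0.35.
e1 = (1+alpha)/2 = 0.75, e2 = (1-alpha)/2 = 0.25.
t1 = p^e1 * q^e2 = 0.3^0.75 * 0.35^0.25 = 0.311787.
t2 = (1-p)^e1 * (1-q)^e2 = 0.7^0.75 * 0.65^0.25 = 0.687151.
4/(1-alpha^2) = 5.333333.
D = 5.333333*(1 - 0.311787 - 0.687151) = 0.0057

0.0057


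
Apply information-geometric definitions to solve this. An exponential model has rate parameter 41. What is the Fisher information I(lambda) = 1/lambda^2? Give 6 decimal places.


Fisher information for exponential: I(lambda) = 1/lambda^2.
lambda = 41, lambda^2 = 1681.
I = 1/1681 = 0.000595

0.000595


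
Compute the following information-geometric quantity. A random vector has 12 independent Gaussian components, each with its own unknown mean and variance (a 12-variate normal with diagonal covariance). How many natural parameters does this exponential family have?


Exponential family dimension calculation:
Each univariate normal has two natural parameters (mu/sigma^2 and -1/(2 sigma^2)).
With 12 independent components, dim = 2 * 12 = 24.

24


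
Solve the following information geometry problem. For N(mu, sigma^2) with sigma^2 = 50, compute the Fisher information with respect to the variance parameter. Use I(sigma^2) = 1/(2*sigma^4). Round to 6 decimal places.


Fisher information for variance: I(sigma^2) = 1/(2*sigma^4).
sigma^2 = 50, so sigma^4 = 2500.
I = 1/(2*2500) = 1/5000 = 0.000200

0.000200


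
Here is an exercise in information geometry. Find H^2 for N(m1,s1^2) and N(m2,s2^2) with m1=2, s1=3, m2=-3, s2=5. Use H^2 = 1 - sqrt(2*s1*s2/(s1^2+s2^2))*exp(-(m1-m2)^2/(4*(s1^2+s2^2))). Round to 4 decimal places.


Squared Hellinger distance for Gaussians:
H^2 = 1 - sqrt(2*s1*s2/(s1^2+s2^2)) * exp(-(m1-m2)^2/(4*(s1^2+s2^2))).
s1^2 = 9, s2^2 = 25, s1^2+s2^2 = 34.
sqrt(2*3*5/(34)) = 0.939336.
(m1-m2)^2 = (5)^2 = 25.
exp(-25/(4*34)) = exp(-0.183824) = 0.832083.
H^2 = 1 - 0.939336*0.832083 = 0.2184

0.2184


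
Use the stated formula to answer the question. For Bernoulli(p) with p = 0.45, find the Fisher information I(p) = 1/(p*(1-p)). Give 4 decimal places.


For Bernoulli(p), Fisher information is I(p) = 1/(p*(1-p)).
p = 0.45, 1-p = 0.55.
p*(1-p) = 0.2475.
I(p) = 1/0.2475 = 4.0404

4.0404


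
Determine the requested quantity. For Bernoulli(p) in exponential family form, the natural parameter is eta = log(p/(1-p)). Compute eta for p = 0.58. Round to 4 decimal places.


Natural parameter for Bernoulli: eta = log(p/(1-p)).
p = 0.58, 1-p = 0.42.
p/(1-p) = 1.380952.
eta = log(1.380952) = 0.3228

0.3228


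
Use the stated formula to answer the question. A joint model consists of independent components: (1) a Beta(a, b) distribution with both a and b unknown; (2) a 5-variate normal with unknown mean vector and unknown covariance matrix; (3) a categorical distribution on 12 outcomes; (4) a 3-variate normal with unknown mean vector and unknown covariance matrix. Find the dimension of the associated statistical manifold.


The dimension of a statistical manifold equals the number of free
(independent) real parameters of the model. For a product of independent
blocks the parameter counts add.
- Beta (a, b): 2.
- 5-variate normal: 5 (mean) + 5*6/2 = 15 (symmetric covariance) = 20.
- categorical on 12 outcomes (probabilities sum to 1): 12-1 = 11.
- 3-variate normal: 3 (mean) + 3*4/2 = 6 (symmetric covariance) = 9.
Total = 2 + 20 + 11 + 9 = 42.
Dimension = 42

42


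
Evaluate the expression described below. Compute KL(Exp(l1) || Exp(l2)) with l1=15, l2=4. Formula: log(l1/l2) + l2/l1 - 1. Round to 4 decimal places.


KL divergence for exponential family:
KL = log(l1/l2) + l2/l1 - 1.
log(15/4) = 1.321756.
4/15 = 0.266667.
KL = 1.321756 + 0.266667 - 1 = 0.5884

0.5884


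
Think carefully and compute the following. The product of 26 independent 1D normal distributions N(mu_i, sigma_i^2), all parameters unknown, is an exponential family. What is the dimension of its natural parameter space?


Exponential family dimension calculation:
Each univariate normal has two natural parameters (mu/sigma^2 and -1/(2 sigma^2)).
With 26 independent components, dim = 2 * 26 = 52.

52


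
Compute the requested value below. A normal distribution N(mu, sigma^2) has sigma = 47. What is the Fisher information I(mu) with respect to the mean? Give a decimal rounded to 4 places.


The Fisher information for the mean of a normal distribution is I(mu) = 1/sigma^2.
sigma = 47, so sigma^2 = 2209.
I(mu) = 1/2209 = 0.0005

0.0005


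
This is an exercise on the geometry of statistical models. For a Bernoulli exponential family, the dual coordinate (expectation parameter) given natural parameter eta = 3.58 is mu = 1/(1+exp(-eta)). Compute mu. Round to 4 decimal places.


Dual coordinate (expectation parameter) for Bernoulli:
mu = 1/(1+exp(-eta)).
eta = 3.58.
exp(-eta) = exp(-3.58) = 0.027876.
mu = 1/(1+0.027876) = 0.9729

0.9729


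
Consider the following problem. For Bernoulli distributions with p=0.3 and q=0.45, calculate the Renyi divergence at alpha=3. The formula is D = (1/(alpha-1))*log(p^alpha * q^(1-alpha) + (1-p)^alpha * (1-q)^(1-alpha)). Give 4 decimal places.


Renyi divergence of order alpha between Bernoulli distributions:
D = (1/(alpha-1))*log(p^alpha * q^(1-alpha) + (1-p)^alpha * (1-q)^(1-alpha)).
alpha = 3, p = 0.3, q = 0.45.
p^alpha * q^(1-alpha) = 0.3^3 * 0.45^-2 = 0.133333.
(1-p)^alpha * (1-q)^(1-alpha) = 0.7^3 * 0.55^-2 = 1.133884.
sum = 0.133333 + 1.133884 = 1.267218.
D = (1/2)*log(1.267218) = 0.1184

0.1184


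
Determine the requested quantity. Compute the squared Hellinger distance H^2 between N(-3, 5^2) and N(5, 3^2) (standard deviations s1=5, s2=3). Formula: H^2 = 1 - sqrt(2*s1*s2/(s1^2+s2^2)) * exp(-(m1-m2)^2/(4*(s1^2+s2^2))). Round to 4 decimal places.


Squared Hellinger distance for Gaussians:
H^2 = 1 - sqrt(2*s1*s2/(s1^2+s2^2)) * exp(-(m1-m2)^2/(4*(s1^2+s2^2))).
s1^2 = 25, s2^2 = 9, s1^2+s2^2 = 34.
sqrt(2*5*3/(34)) = 0.939336.
(m1-m2)^2 = (-8)^2 = 64.
exp(-64/(4*34)) = exp(-0.470588) = 0.624635.
H^2 = 1 - 0.939336*0.624635 = 0.4133

0.4133


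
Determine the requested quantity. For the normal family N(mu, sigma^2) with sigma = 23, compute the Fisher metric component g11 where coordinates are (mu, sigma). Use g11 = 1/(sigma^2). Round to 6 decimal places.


For the 2-parameter normal family, the Fisher metric has:
  g11 = 1/sigma^2, g22 = 2/sigma^2.
sigma = 23, sigma^2 = 529.
g11 = 0.001890

0.001890


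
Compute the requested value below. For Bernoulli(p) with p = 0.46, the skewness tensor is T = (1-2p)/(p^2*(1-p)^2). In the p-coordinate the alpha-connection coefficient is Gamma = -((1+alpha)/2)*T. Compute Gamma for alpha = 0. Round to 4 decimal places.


Skewness (Amari-Chentsov) tensor: T = (1-2p)/(p^2*(1-p)^2).
p = 0.46, 1-2p = 0.08, p^2 = 0.2116, (1-p)^2 = 0.2916.
T = 0.08/(0.2116 * 0.2916) = 1.296543.
In the p-coordinate, Gamma^(alpha) = Gamma^(0) - (alpha/2)*T with Gamma^(0) = (1/2)*g'(p) = -T/2,
so Gamma^(alpha) = -((1+alpha)/2)*T.
alpha = 0, -(1+alpha)/2 = -0.5.
Gamma = -0.5 * 1.296543 = -0.6483

-0.6483


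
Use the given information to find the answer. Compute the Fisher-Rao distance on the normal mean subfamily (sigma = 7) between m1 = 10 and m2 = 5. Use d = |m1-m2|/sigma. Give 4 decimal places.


On the fixed-variance normal subfamily, geodesic distance = |m1-m2|/sigma.
|10 - 5| = 5.
sigma = 7.
d = 5/7 = 0.7143

0.7143


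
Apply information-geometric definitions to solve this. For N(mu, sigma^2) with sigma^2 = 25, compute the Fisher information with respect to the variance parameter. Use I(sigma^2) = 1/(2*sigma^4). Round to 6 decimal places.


Fisher information for variance: I(sigma^2) = 1/(2*sigma^4).
sigma^2 = 25, so sigma^4 = 625.
I = 1/(2*625) = 1/1250 = 0.000800

0.000800


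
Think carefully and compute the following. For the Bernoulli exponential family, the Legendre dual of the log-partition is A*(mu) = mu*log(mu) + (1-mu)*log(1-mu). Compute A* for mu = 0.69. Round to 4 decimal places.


Legendre transform for Bernoulli:
A*(mu) = mu*log(mu) + (1-mu)*log(1-mu).
mu = 0.69, 1-mu = 0.31.
mu*log(mu) = 0.69*log(0.69) = -0.256034.
(1-mu)*log(1-mu) = 0.31*log(0.31) = -0.363067.
A* = -0.256034 + -0.363067 = -0.6191

-0.6191


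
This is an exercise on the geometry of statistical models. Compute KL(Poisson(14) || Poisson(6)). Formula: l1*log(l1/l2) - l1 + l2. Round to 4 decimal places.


KL divergence for Poisson:
KL = l1*log(l1/l2) - l1 + l2.
l1 = 14, l2 = 6.
log(14/6) = 0.847298.
l1*log(l1/l2) = 14 * 0.847298 = 11.86217.
KL = 11.86217 - 14 + 6 = 3.8622

3.8622


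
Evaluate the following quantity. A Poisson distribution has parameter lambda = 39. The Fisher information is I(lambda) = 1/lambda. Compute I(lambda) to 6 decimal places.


Fisher information for Poisson: I(lambda) = 1/lambda.
lambda = 39.
I(lambda) = 1/39 = 0.025641

0.025641


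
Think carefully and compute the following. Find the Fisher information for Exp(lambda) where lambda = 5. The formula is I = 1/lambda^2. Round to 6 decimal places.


Fisher information for exponential: I(lambda) = 1/lambda^2.
lambda = 5, lambda^2 = 25.
I = 1/25 = 0.040000

0.040000


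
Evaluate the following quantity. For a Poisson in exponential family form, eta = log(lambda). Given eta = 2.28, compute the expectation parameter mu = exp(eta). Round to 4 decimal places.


Expectation parameter for Poisson exponential family:
mu = exp(eta).
eta = 2.28.
mu = exp(2.28) = 9.7767

9.7767


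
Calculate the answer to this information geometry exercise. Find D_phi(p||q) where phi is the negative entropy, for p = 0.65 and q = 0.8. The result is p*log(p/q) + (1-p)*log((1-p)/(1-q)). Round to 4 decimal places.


Bregman divergence with negative entropy generator:
D = p*log(p/q) + (1-p)*log((1-p)/(1-q)).
p = 0.65, q = 0.8.
p*log(p/q) = 0.65*log(0.65/0.8) = -0.134966.
(1-p)*log((1-p)/(1-q)) = 0.35*log(0.35/0.2) = 0.195866.
D = -0.134966 + 0.195866 = 0.0609

0.0609
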